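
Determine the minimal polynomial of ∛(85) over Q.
m_α(x) = x^3 - 85

α satisfies α^3 = 85, so x^3 - 85 annihilates α. By the rational root test, a rational root p/q (in lowest terms) of x^3 - 85 would satisfy p^3 = 85 q^3, forcing q = 1 and p^3 = 85; but 85 is not a perfect cube, contradiction. A monic cubic over Q with no rational root is irreducible (any nontrivial factorization would include a linear factor). Hence x^3 - 85 is the minimal polynomial of α, and in particular [Q(α):Q] = 3.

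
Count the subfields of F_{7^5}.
F_{7^5} has 2 subfields

The subfields of F_{p^n} are exactly the fields F_{p^d} for d | n (each is the fixed field of the unique index-d subgroup of Gal(F_{p^n}/F_p) ≅ Z/nZ). The divisors of n = 5 are {1, 5}, giving 2 subfields: F_{7^1}, F_{7^5}.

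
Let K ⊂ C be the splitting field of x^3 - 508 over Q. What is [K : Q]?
[K : Q] = 6

The roots of x^3 - 508 are ∛508, ω∛508, ω^2∛508 where ω = e^(2πi/3) is a primitive cube root of unity, so K = Q(∛508, ω). Now [Q(∛508):Q] = 3 (since 508 is not a perfect cube, x^3 - 508 is irreducible) and [Q(ω):Q] = 2. Both 2 and 3 divide [K:Q], and [K:Q] ≤ 3·2 = 6, so [K:Q] = 6. (Equivalently: Q(∛508) ⊂ R but ω ∉ R, so [K : Q(∛508)] = 2.)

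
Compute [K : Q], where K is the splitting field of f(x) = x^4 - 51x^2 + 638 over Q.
[K : Q] = 4

Solving the quadratic in x^2: x^2 = (51 ± √(51^2 - 4·638))/2 = (51 ± √49)/2 = (51 ± 7)/2, giving x^2 = 22 or x^2 = 29. So f(x) = (x^2 - 22)(x^2 - 29) and the roots of f are ±√22, ±√29. Hence the splitting field is K = Q(√22, √29). Since 22 and 29 are distinct squarefree integers > 1, their product 638 is not a perfect square, so √29 ∉ Q(√22). By the tower law [K:Q] = [Q(√22,√29):Q(√22)] · [Q(√22):Q] = 2 · 2 = 4.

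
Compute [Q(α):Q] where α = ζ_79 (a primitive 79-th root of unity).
[Q(α):Q] = 78

The minimal polynomial of ζ_79 over Q is the 79-th cyclotomic polynomial Φ_79(x), which is irreducible over Q and has degree φ(79) = 78. Hence [Q(α):Q] = φ(79) = 78.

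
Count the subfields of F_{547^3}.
F_{547^3} has 2 subfields

The subfields of F_{p^n} are exactly the fields F_{p^d} for d | n (each is the fixed field of the unique index-d subgroup of Gal(F_{p^n}/F_p) ≅ Z/nZ). The divisors of n = 3 are {1, 3}, giving 2 subfields: F_{547^1}, F_{547^3}.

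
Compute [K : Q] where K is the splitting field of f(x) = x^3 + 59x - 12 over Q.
[K : Q] = 6

By the rational root test, any rational root of the monic integer polynomial f(x) = x^3 + 59x - 12 must be an integer dividing the constant term -12, i.e. one of ±{1, 2, 3, 4, 6, 12}. Evaluating: f(1) = 48, f(-1) = -72, f(2) = 114, f(-2) = -138, f(3) = 192, f(-3) = -216, f(4) = 288, f(-4) = -312, f(6) = 558, f(-6) = -582, f(12) = 2424, f(-12) = -2448; none is 0, so f has no rational root and is therefore irreducible over Q (a cubic with no linear factor over a field is irreducible). For an irreducible cubic, the Galois group is A_3 or S_3 according as the discriminant disc(f) = -4a^3 - 27b^2 = -4·(59)^3 - 27·(-12)^2 = -825404 is or is not a square in Q. Here disc(f) = -825404 is not a perfect square in Q, so the Galois group of f over Q is not contained in A_3 and must be all of S_3. The splitting field has degree |S_3| = 6 over Q, so [K : Q] = 6.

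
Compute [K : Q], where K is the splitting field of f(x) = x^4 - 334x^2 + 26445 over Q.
[K : Q] = 4

Solving the quadratic in x^2: x^2 = (334 ± √(334^2 - 4·26445))/2 = (334 ± √5776)/2 = (334 ± 76)/2, giving x^2 = 205 or x^2 = 129. So f(x) = (x^2 - 205)(x^2 - 129) and the roots of f are ±√205, ±√129. Hence the splitting field is K = Q(√205, √129). Since 205 and 129 are distinct squarefree integers > 1, their product 26445 is not a perfect square, so √129 ∉ Q(√205). By the tower law [K:Q] = [Q(√205,√129):Q(√205)] · [Q(√205):Q] = 2 · 2 = 4.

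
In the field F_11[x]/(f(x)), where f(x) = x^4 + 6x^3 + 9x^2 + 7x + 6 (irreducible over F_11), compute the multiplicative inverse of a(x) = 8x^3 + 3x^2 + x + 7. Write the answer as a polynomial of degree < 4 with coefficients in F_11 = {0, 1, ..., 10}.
a(x)^(-1) ≡ 10x^3 + 5x^2 + 6 (mod f(x))

Since f is irreducible over F_11, F_11[x]/(f) is a field and a(x) ≠ 0 has an inverse. Apply the extended Euclidean algorithm to f(x) and a(x) in F_11[x]: f(x) = (7x + 5)·a(x) + (9x^2 + 8x + 4);  a(x) = (7x + 10)·(9x^2 + 8x + 4) + (3x);  (9x^2 + 8x + 4) = (3x + 10)·(3x) + (4). The last nonzero remainder is the constant 4 = gcd(f, a) in F_11. Back-substituting through the division chain expresses 4 = s(x)·a(x) + t(x)·f(x) with s(x) ≡ 7x^3 + 9x^2 + 2 (mod f), so (7x^3 + 9x^2 + 2)·a(x) ≡ 4 (mod f). Multiplying by 4^(-1) ≡ 3 in F_11 gives a(x)^(-1) ≡ 3·(7x^3 + 9x^2 + 2) ≡ 10x^3 + 5x^2 + 6 (mod f). Check: (8x^3 + 3x^2 + x + 7)·(10x^3 + 5x^2 + 6) = 3x^6 + 4x^5 + 3x^4 + 2x^3 + 9x^2 + 6x + 9 ≡ 1 (mod x^4 + 6x^3 + 9x^2 + 7x + 6).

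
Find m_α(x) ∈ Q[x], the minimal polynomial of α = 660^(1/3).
m_α(x) = x^3 - 660

α satisfies α^3 = 660, so x^3 - 660 annihilates α. By the rational root test, a rational root p/q (in lowest terms) of x^3 - 660 would satisfy p^3 = 660 q^3, forcing q = 1 and p^3 = 660; but 660 is not a perfect cube, contradiction. A monic cubic over Q with no rational root is irreducible (any nontrivial factorization would include a linear factor). Hence x^3 - 660 is the minimal polynomial of α, and in particular [Q(α):Q] = 3.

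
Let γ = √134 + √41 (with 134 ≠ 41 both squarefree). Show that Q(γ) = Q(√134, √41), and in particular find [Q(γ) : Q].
[Q(γ) : Q] = 4 (equivalently, Q(γ) = Q(√134, √41))

Obviously Q(γ) ⊆ Q(√134, √41), and [Q(√134, √41):Q] = 4 (since 134, 41 are distinct squarefree integers > 1 with 5494 not a perfect square). To show equality we compute the minimal polynomial of γ. From γ = √134 + √41: γ^2 = 134 + 2√(5494) + 41 = 175 + 2√(5494), so γ^2 - 175 = 2√(5494); squaring, (γ^2 - 175)^2 = 4·5494, i.e. γ^4 - 350γ^2 + 30625 - 21976 = 0, i.e. γ^4 - 350γ^2 + 8649 = 0. So γ is a root of x^4 - 350x^2 + 8649. This polynomial is irreducible over Q: it has no rational root (each ±√134 ± √41 is irrational), and any factorization into two quadratics over Q would force √(5494) ∈ Q (pairing opposite roots) or √134, √41 ∈ Q (other pairings), all impossible. Hence [Q(γ):Q] = 4 = [Q(√134, √41):Q], so Q(γ) = Q(√134, √41).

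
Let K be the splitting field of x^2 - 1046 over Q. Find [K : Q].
[K : Q] = 2

f(x) = x^2 - 1046 factors as (x - √1046)(x + √1046). The splitting field is K = Q(√1046). Since 1046 is squarefree and > 1, it is not a perfect square, so x^2 - 1046 is irreducible over Q and [Q(√1046) : Q] = 2. Hence [K : Q] = 2.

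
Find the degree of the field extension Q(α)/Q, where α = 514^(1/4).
[Q(α):Q] = 4

α is a root of x^4 - 514. By Eisenstein's criterion at the prime p = 2 (which divides the constant term 514 but p^2 = 4 does not, since 514 is squarefree), x^4 - 514 is irreducible over Q. Hence [Q(α):Q] = 4.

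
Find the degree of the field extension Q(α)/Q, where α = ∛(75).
[Q(α):Q] = 3

The minimal polynomial of α is x^3 - 75, irreducible over Q since 75 is not a perfect cube (so x^3 - 75 has no rational root). Hence [Q(α):Q] = deg(m_α) = 3.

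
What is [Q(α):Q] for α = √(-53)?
[Q(α):Q] = 2

[Q(α):Q] equals the degree of the minimal polynomial of α. Here α^2 = -53 and x^2 + 53 is irreducible (d = -53 is squarefree, ≠ 1, hence not a square), so deg(m_α) = 2. Thus [Q(α):Q] = 2.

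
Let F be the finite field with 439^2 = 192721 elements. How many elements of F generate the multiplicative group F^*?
There are φ(192720) = 46080 primitive elements

F_q^* is cyclic of order q - 1 = 192720. A cyclic group of order m has exactly φ(m) generators. Here m = 192720 = 2^4 · 3 · 5 · 11 · 73, so the number of primitive elements is φ(192720) = 46080.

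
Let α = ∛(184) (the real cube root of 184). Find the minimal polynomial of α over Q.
m_α(x) = x^3 - 184

α satisfies α^3 = 184, so x^3 - 184 annihilates α. By the rational root test, a rational root p/q (in lowest terms) of x^3 - 184 would satisfy p^3 = 184 q^3, forcing q = 1 and p^3 = 184; but 184 is not a perfect cube, contradiction. A monic cubic over Q with no rational root is irreducible (any nontrivial factorization would include a linear factor). Hence x^3 - 184 is the minimal polynomial of α, and in particular [Q(α):Q] = 3.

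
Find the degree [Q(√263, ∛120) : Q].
[Q(√263, ∛120) : Q] = 6

Let L = Q(√263, ∛120). Since Q(√263) ⊂ L and [Q(√263):Q] = 2, the tower law gives 2 | [L:Q]. Likewise Q(∛120) ⊂ L with [Q(∛120):Q] = 3 (because 120 is not a perfect cube), so 3 | [L:Q]. As gcd(2,3) = 1, [L:Q] is divisible by 6. Conversely L is generated over Q by √263 and ∛120, so [L:Q] ≤ 2·3 = 6. Therefore [Q(√263, ∛120) : Q] = 6.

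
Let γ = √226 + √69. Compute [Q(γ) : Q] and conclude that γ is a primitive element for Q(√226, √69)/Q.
[Q(γ) : Q] = 4 (equivalently, Q(γ) = Q(√226, √69))

Obviously Q(γ) ⊆ Q(√226, √69), and [Q(√226, √69):Q] = 4 (since 226, 69 are distinct squarefree integers > 1 with 15594 not a perfect square). To show equality we compute the minimal polynomial of γ. From γ = √226 + √69: γ^2 = 226 + 2√(15594) + 69 = 295 + 2√(15594), so γ^2 - 295 = 2√(15594); squaring, (γ^2 - 295)^2 = 4·15594, i.e. γ^4 - 590γ^2 + 87025 - 62376 = 0, i.e. γ^4 - 590γ^2 + 24649 = 0. So γ is a root of x^4 - 590x^2 + 24649. This polynomial is irreducible over Q: it has no rational root (each ±√226 ± √69 is irrational), and any factorization into two quadratics over Q would force √(15594) ∈ Q (pairing opposite roots) or √226, √69 ∈ Q (other pairings), all impossible. Hence [Q(γ):Q] = 4 = [Q(√226, √69):Q], so Q(γ) = Q(√226, √69).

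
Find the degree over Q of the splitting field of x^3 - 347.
[K : Q] = 6

The roots of x^3 - 347 are ∛347, ω∛347, ω^2∛347 where ω = e^(2πi/3) is a primitive cube root of unity, so K = Q(∛347, ω). Now [Q(∛347):Q] = 3 (since 347 is not a perfect cube, x^3 - 347 is irreducible) and [Q(ω):Q] = 2. Both 2 and 3 divide [K:Q], and [K:Q] ≤ 3·2 = 6, so [K:Q] = 6. (Equivalently: Q(∛347) ⊂ R but ω ∉ R, so [K : Q(∛347)] = 2.)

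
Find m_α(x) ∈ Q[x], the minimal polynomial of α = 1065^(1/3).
m_α(x) = x^3 - 1065

α satisfies α^3 = 1065, so x^3 - 1065 annihilates α. By the rational root test, a rational root p/q (in lowest terms) of x^3 - 1065 would satisfy p^3 = 1065 q^3, forcing q = 1 and p^3 = 1065; but 1065 is not a perfect cube, contradiction. A monic cubic over Q with no rational root is irreducible (any nontrivial factorization would include a linear factor). Hence x^3 - 1065 is the minimal polynomial of α, and in particular [Q(α):Q] = 3.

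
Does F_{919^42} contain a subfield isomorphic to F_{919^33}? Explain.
No: F_{919^33} is not a subfield of F_{919^42}

F_{p^m} embeds in F_{p^n} iff m | n. Here 33 ∤ 42 (since 42 = 1·33 + 9 with remainder 9 ≠ 0), so F_{919^33} is not a subfield of F_{919^42}. Equivalently: if it were, the tower law would give 33 = [F_{919^33}:F_919] dividing [F_{919^42}:F_919] = 42, contradiction.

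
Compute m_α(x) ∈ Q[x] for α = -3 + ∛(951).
m_α(x) = x^3 + 9x^2 + 27x - 924

Set β = α + 3 = ∛(951), so β^3 = 951. Then (α + 3)^3 - 951 = 0, i.e. α is a root of g(x) = (x + 3)^3 - 951 = x^3 + 9x^2 + 27x - 924. Since g(x) = h(x + 3) where h(x) = x^3 - 951, and h is irreducible over Q (because 951 is not a perfect cube, so h has no rational root, and a monic cubic with no rational root is irreducible), g is also irreducible (irreducibility is preserved under the substitution x → x + 3). Hence m_α(x) = x^3 + 9x^2 + 27x - 924.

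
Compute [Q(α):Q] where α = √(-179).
[Q(α):Q] = 2

[Q(α):Q] equals the degree of the minimal polynomial of α. Here α^2 = -179 and x^2 + 179 is irreducible (d = -179 is squarefree, ≠ 1, hence not a square), so deg(m_α) = 2. Thus [Q(α):Q] = 2.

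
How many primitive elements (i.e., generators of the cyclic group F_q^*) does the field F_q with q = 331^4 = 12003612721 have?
There are φ(12003612720) = 2774302720 primitive elements

F_q^* is cyclic of order q - 1 = 12003612720. A cyclic group of order m has exactly φ(m) generators. Here m = 12003612720 = 2^4 · 3 · 5 · 11 · 29 · 83 · 1889, so the number of primitive elements is φ(12003612720) = 2774302720.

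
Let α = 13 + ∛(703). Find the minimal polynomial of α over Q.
m_α(x) = x^3 - 39x^2 + 507x - 2900

Set β = α - 13 = ∛(703), so β^3 = 703. Then (α - 13)^3 - 703 = 0, i.e. α is a root of g(x) = (x - 13)^3 - 703 = x^3 - 39x^2 + 507x - 2900. Since g(x) = h(x - 13) where h(x) = x^3 - 703, and h is irreducible over Q (because 703 is not a perfect cube, so h has no rational root, and a monic cubic with no rational root is irreducible), g is also irreducible (irreducibility is preserved under the substitution x → x - 13). Hence m_α(x) = x^3 - 39x^2 + 507x - 2900.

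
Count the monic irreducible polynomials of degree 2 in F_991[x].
There are 490545 monic irreducible polynomials of degree 2 over F_991

Each element of F_{991^2} that lies in no proper subfield is a root of exactly one monic irreducible of degree 2 over F_991, and each such polynomial has 2 distinct roots in F_{991^2}. By Möbius inversion the count is N_991(2) = (1/2) Σ_{d|2} μ(2/d) · 991^d = (1/2)(μ(2)·991^1 + μ(1)·991^2) = 981090/2 = 490545.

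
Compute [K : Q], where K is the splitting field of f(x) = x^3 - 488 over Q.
[K : Q] = 6

The roots of x^3 - 488 are ∛488, ω∛488, ω^2∛488 where ω = e^(2πi/3) is a primitive cube root of unity, so K = Q(∛488, ω). Now [Q(∛488):Q] = 3 (since 488 is not a perfect cube, x^3 - 488 is irreducible) and [Q(ω):Q] = 2. Both 2 and 3 divide [K:Q], and [K:Q] ≤ 3·2 = 6, so [K:Q] = 6. (Equivalently: Q(∛488) ⊂ R but ω ∉ R, so [K : Q(∛488)] = 2.)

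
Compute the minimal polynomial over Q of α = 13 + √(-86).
m_α(x) = x^2 - 26x + 255

From α - 13 = √(-86), squaring gives (α - 13)^2 = -86, i.e. α^2 - 26α + 169 = -86, so α^2 - 26α + 255 = 0. The discriminant of x^2 - 26x + 255 is (-26)^2 - 4·(255) = 676 - 1020 = -344, and 4·(-86) is not a perfect square in Q since -86 is squarefree and ≠ 1. Hence x^2 - 26x + 255 is irreducible over Q and is the minimal polynomial of α.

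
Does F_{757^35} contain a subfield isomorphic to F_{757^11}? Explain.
No: F_{757^11} is not a subfield of F_{757^35}

F_{p^m} embeds in F_{p^n} iff m | n. Here 11 ∤ 35 (since 35 = 3·11 + 2 with remainder 2 ≠ 0), so F_{757^11} is not a subfield of F_{757^35}. Equivalently: if it were, the tower law would give 11 = [F_{757^11}:F_757] dividing [F_{757^35}:F_757] = 35, contradiction.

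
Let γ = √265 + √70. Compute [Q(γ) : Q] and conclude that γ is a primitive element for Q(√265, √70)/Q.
[Q(γ) : Q] = 4 (equivalently, Q(γ) = Q(√265, √70))

Obviously Q(γ) ⊆ Q(√265, √70), and [Q(√265, √70):Q] = 4 (since 265, 70 are distinct squarefree integers > 1 with 18550 not a perfect square). To show equality we compute the minimal polynomial of γ. From γ = √265 + √70: γ^2 = 265 + 2√(18550) + 70 = 335 + 2√(18550), so γ^2 - 335 = 2√(18550); squaring, (γ^2 - 335)^2 = 4·18550, i.e. γ^4 - 670γ^2 + 112225 - 74200 = 0, i.e. γ^4 - 670γ^2 + 38025 = 0. So γ is a root of x^4 - 670x^2 + 38025. This polynomial is irreducible over Q: it has no rational root (each ±√265 ± √70 is irrational), and any factorization into two quadratics over Q would force √(18550) ∈ Q (pairing opposite roots) or √265, √70 ∈ Q (other pairings), all impossible. Hence [Q(γ):Q] = 4 = [Q(√265, √70):Q], so Q(γ) = Q(√265, √70).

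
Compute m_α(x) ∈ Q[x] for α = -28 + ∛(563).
m_α(x) = x^3 + 84x^2 + 2352x + 21389

Set β = α + 28 = ∛(563), so β^3 = 563. Then (α + 28)^3 - 563 = 0, i.e. α is a root of g(x) = (x + 28)^3 - 563 = x^3 + 84x^2 + 2352x + 21389. Since g(x) = h(x + 28) where h(x) = x^3 - 563, and h is irreducible over Q (because 563 is not a perfect cube, so h has no rational root, and a monic cubic with no rational root is irreducible), g is also irreducible (irreducibility is preserved under the substitution x → x + 28). Hence m_α(x) = x^3 + 84x^2 + 2352x + 21389.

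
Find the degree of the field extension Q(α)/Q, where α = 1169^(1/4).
[Q(α):Q] = 4

α is a root of x^4 - 1169. By Eisenstein's criterion at the prime p = 7 (which divides the constant term 1169 but p^2 = 49 does not, since 1169 is squarefree), x^4 - 1169 is irreducible over Q. Hence [Q(α):Q] = 4.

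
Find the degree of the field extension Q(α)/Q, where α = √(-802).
[Q(α):Q] = 2

[Q(α):Q] equals the degree of the minimal polynomial of α. Here α^2 = -802 and x^2 + 802 is irreducible (d = -802 is squarefree, ≠ 1, hence not a square), so deg(m_α) = 2. Thus [Q(α):Q] = 2.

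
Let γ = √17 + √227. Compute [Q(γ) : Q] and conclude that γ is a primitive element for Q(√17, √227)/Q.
[Q(γ) : Q] = 4 (equivalently, Q(γ) = Q(√17, √227))

Obviously Q(γ) ⊆ Q(√17, √227), and [Q(√17, √227):Q] = 4 (since 17, 227 are distinct squarefree integers > 1 with 3859 not a perfect square). To show equality we compute the minimal polynomial of γ. From γ = √17 + √227: γ^2 = 17 + 2√(3859) + 227 = 244 + 2√(3859), so γ^2 - 244 = 2√(3859); squaring, (γ^2 - 244)^2 = 4·3859, i.e. γ^4 - 488γ^2 + 59536 - 15436 = 0, i.e. γ^4 - 488γ^2 + 44100 = 0. So γ is a root of x^4 - 488x^2 + 44100. This polynomial is irreducible over Q: it has no rational root (each ±√17 ± √227 is irrational), and any factorization into two quadratics over Q would force √(3859) ∈ Q (pairing opposite roots) or √17, √227 ∈ Q (other pairings), all impossible. Hence [Q(γ):Q] = 4 = [Q(√17, √227):Q], so Q(γ) = Q(√17, √227).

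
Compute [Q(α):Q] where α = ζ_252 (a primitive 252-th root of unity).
[Q(α):Q] = 72

The minimal polynomial of ζ_252 over Q is the 252-th cyclotomic polynomial Φ_252(x), which is irreducible over Q and has degree φ(252) = 72. Hence [Q(α):Q] = φ(252) = 72.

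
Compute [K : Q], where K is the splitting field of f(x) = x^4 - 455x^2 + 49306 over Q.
[K : Q] = 4

Solving the quadratic in x^2: x^2 = (455 ± √(455^2 - 4·49306))/2 = (455 ± √9801)/2 = (455 ± 99)/2, giving x^2 = 178 or x^2 = 277. So f(x) = (x^2 - 178)(x^2 - 277) and the roots of f are ±√178, ±√277. Hence the splitting field is K = Q(√178, √277). Since 178 and 277 are distinct squarefree integers > 1, their product 49306 is not a perfect square, so √277 ∉ Q(√178). By the tower law [K:Q] = [Q(√178,√277):Q(√178)] · [Q(√178):Q] = 2 · 2 = 4.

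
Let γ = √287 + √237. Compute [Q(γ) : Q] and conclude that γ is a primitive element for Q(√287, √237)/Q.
[Q(γ) : Q] = 4 (equivalently, Q(γ) = Q(√287, √237))

Obviously Q(γ) ⊆ Q(√287, √237), and [Q(√287, √237):Q] = 4 (since 287, 237 are distinct squarefree integers > 1 with 68019 not a perfect square). To show equality we compute the minimal polynomial of γ. From γ = √287 + √237: γ^2 = 287 + 2√(68019) + 237 = 524 + 2√(68019), so γ^2 - 524 = 2√(68019); squaring, (γ^2 - 524)^2 = 4·68019, i.e. γ^4 - 1048γ^2 + 274576 - 272076 = 0, i.e. γ^4 - 1048γ^2 + 2500 = 0. So γ is a root of x^4 - 1048x^2 + 2500. This polynomial is irreducible over Q: it has no rational root (each ±√287 ± √237 is irrational), and any factorization into two quadratics over Q would force √(68019) ∈ Q (pairing opposite roots) or √287, √237 ∈ Q (other pairings), all impossible. Hence [Q(γ):Q] = 4 = [Q(√287, √237):Q], so Q(γ) = Q(√287, √237).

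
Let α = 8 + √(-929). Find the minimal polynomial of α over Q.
m_α(x) = x^2 - 16x + 993

From α - 8 = √(-929), squaring gives (α - 8)^2 = -929, i.e. α^2 - 16α + 64 = -929, so α^2 - 16α + 993 = 0. The discriminant of x^2 - 16x + 993 is (-16)^2 - 4·(993) = 256 - 3972 = -3716, and 4·(-929) is not a perfect square in Q since -929 is squarefree and ≠ 1. Hence x^2 - 16x + 993 is irreducible over Q and is the minimal polynomial of α.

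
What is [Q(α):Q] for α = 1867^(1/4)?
[Q(α):Q] = 4

α is a root of x^4 - 1867. By Eisenstein's criterion at the prime p = 1867 (which divides the constant term 1867 but p^2 = 3485689 does not, since 1867 is squarefree), x^4 - 1867 is irreducible over Q. Hence [Q(α):Q] = 4.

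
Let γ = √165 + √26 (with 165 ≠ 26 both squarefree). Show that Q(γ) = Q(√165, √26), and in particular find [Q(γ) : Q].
[Q(γ) : Q] = 4 (equivalently, Q(γ) = Q(√165, √26))

Obviously Q(γ) ⊆ Q(√165, √26), and [Q(√165, √26):Q] = 4 (since 165, 26 are distinct squarefree integers > 1 with 4290 not a perfect square). To show equality we compute the minimal polynomial of γ. From γ = √165 + √26: γ^2 = 165 + 2√(4290) + 26 = 191 + 2√(4290), so γ^2 - 191 = 2√(4290); squaring, (γ^2 - 191)^2 = 4·4290, i.e. γ^4 - 382γ^2 + 36481 - 17160 = 0, i.e. γ^4 - 382γ^2 + 19321 = 0. So γ is a root of x^4 - 382x^2 + 19321. This polynomial is irreducible over Q: it has no rational root (each ±√165 ± √26 is irrational), and any factorization into two quadratics over Q would force √(4290) ∈ Q (pairing opposite roots) or √165, √26 ∈ Q (other pairings), all impossible. Hence [Q(γ):Q] = 4 = [Q(√165, √26):Q], so Q(γ) = Q(√165, √26).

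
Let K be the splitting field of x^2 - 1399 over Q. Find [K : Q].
[K : Q] = 2

f(x) = x^2 - 1399 factors as (x - √1399)(x + √1399). The splitting field is K = Q(√1399). Since 1399 is squarefree and > 1, it is not a perfect square, so x^2 - 1399 is irreducible over Q and [Q(√1399) : Q] = 2. Hence [K : Q] = 2.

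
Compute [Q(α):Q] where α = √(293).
[Q(α):Q] = 2

[Q(α):Q] equals the degree of the minimal polynomial of α. Here α^2 = 293 and x^2 - 293 is irreducible (d = 293 is squarefree, ≠ 1, hence not a square), so deg(m_α) = 2. Thus [Q(α):Q] = 2.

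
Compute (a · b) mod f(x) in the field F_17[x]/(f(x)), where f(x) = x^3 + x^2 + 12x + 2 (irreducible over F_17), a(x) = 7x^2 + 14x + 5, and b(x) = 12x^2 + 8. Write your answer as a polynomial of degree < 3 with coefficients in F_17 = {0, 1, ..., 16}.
a · b ≡ 10x^2 + 7x + 8 (mod f(x))

Multiply in F_17[x]: a(x)·b(x) = (7x^2 + 14x + 5)·(12x^2 + 8) = 16x^4 + 15x^3 + 14x^2 + 10x + 6. This has degree ≥ 3, so divide by f(x) over F_17: 16x^4 + 15x^3 + 14x^2 + 10x + 6 = (16x + 16)·(x^3 + x^2 + 12x + 2) + (10x^2 + 7x + 8). Hence a·b ≡ 10x^2 + 7x + 8 (mod f). (F_17[x]/(f) is a field with 17^3 = 4913 elements since f is irreducible of degree 3.)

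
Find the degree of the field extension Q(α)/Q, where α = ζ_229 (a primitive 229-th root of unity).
[Q(α):Q] = 228

The minimal polynomial of ζ_229 over Q is the 229-th cyclotomic polynomial Φ_229(x), which is irreducible over Q and has degree φ(229) = 228. Hence [Q(α):Q] = φ(229) = 228.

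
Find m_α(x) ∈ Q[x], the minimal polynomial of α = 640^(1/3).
m_α(x) = x^3 - 640

α satisfies α^3 = 640, so x^3 - 640 annihilates α. By the rational root test, a rational root p/q (in lowest terms) of x^3 - 640 would satisfy p^3 = 640 q^3, forcing q = 1 and p^3 = 640; but 640 is not a perfect cube, contradiction. A monic cubic over Q with no rational root is irreducible (any nontrivial factorization would include a linear factor). Hence x^3 - 640 is the minimal polynomial of α, and in particular [Q(α):Q] = 3.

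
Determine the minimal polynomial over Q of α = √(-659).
m_α(x) = x^2 + 659

α satisfies α^2 + 659 = 0, so x^2 + 659 annihilates α. Since d = -659 is squarefree and ≠ 1, it is not a perfect square in Q, so x^2 + 659 has no rational root and is therefore irreducible over Q (a degree-2 polynomial over a field is irreducible iff it has no root). Hence m_α(x) = x^2 + 659.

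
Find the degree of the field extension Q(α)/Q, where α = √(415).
[Q(α):Q] = 2

[Q(α):Q] equals the degree of the minimal polynomial of α. Here α^2 = 415 and x^2 - 415 is irreducible (d = 415 is squarefree, ≠ 1, hence not a square), so deg(m_α) = 2. Thus [Q(α):Q] = 2.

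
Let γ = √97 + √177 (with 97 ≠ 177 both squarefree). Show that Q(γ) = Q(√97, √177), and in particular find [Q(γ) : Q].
[Q(γ) : Q] = 4 (equivalently, Q(γ) = Q(√97, √177))

Obviously Q(γ) ⊆ Q(√97, √177), and [Q(√97, √177):Q] = 4 (since 97, 177 are distinct squarefree integers > 1 with 17169 not a perfect square). To show equality we compute the minimal polynomial of γ. From γ = √97 + √177: γ^2 = 97 + 2√(17169) + 177 = 274 + 2√(17169), so γ^2 - 274 = 2√(17169); squaring, (γ^2 - 274)^2 = 4·17169, i.e. γ^4 - 548γ^2 + 75076 - 68676 = 0, i.e. γ^4 - 548γ^2 + 6400 = 0. So γ is a root of x^4 - 548x^2 + 6400. This polynomial is irreducible over Q: it has no rational root (each ±√97 ± √177 is irrational), and any factorization into two quadratics over Q would force √(17169) ∈ Q (pairing opposite roots) or √97, √177 ∈ Q (other pairings), all impossible. Hence [Q(γ):Q] = 4 = [Q(√97, √177):Q], so Q(γ) = Q(√97, √177).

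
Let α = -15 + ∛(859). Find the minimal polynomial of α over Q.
m_α(x) = x^3 + 45x^2 + 675x + 2516

Set β = α + 15 = ∛(859), so β^3 = 859. Then (α + 15)^3 - 859 = 0, i.e. α is a root of g(x) = (x + 15)^3 - 859 = x^3 + 45x^2 + 675x + 2516. Since g(x) = h(x + 15) where h(x) = x^3 - 859, and h is irreducible over Q (because 859 is not a perfect cube, so h has no rational root, and a monic cubic with no rational root is irreducible), g is also irreducible (irreducibility is preserved under the substitution x → x + 15). Hence m_α(x) = x^3 + 45x^2 + 675x + 2516.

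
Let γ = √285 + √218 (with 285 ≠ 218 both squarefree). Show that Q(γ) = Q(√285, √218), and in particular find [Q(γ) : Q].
[Q(γ) : Q] = 4 (equivalently, Q(γ) = Q(√285, √218))

Obviously Q(γ) ⊆ Q(√285, √218), and [Q(√285, √218):Q] = 4 (since 285, 218 are distinct squarefree integers > 1 with 62130 not a perfect square). To show equality we compute the minimal polynomial of γ. From γ = √285 + √218: γ^2 = 285 + 2√(62130) + 218 = 503 + 2√(62130), so γ^2 - 503 = 2√(62130); squaring, (γ^2 - 503)^2 = 4·62130, i.e. γ^4 - 1006γ^2 + 253009 - 248520 = 0, i.e. γ^4 - 1006γ^2 + 4489 = 0. So γ is a root of x^4 - 1006x^2 + 4489. This polynomial is irreducible over Q: it has no rational root (each ±√285 ± √218 is irrational), and any factorization into two quadratics over Q would force √(62130) ∈ Q (pairing opposite roots) or √285, √218 ∈ Q (other pairings), all impossible. Hence [Q(γ):Q] = 4 = [Q(√285, √218):Q], so Q(γ) = Q(√285, √218).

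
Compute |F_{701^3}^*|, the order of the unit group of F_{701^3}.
|F_{701^3}^*| = 344472100

F_{701^3} has 701^3 = 344472101 elements; its multiplicative group consists of all nonzero elements, so |F_{701^3}^*| = 344472101 - 1 = 344472100. (It is cyclic since any finite subgroup of the multiplicative group of a field is cyclic.)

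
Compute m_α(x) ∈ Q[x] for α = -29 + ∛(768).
m_α(x) = x^3 + 87x^2 + 2523x + 23621

Set β = α + 29 = ∛(768), so β^3 = 768. Then (α + 29)^3 - 768 = 0, i.e. α is a root of g(x) = (x + 29)^3 - 768 = x^3 + 87x^2 + 2523x + 23621. Since g(x) = h(x + 29) where h(x) = x^3 - 768, and h is irreducible over Q (because 768 is not a perfect cube, so h has no rational root, and a monic cubic with no rational root is irreducible), g is also irreducible (irreducibility is preserved under the substitution x → x + 29). Hence m_α(x) = x^3 + 87x^2 + 2523x + 23621.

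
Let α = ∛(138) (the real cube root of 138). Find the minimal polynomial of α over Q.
m_α(x) = x^3 - 138

α satisfies α^3 = 138, so x^3 - 138 annihilates α. By the rational root test, a rational root p/q (in lowest terms) of x^3 - 138 would satisfy p^3 = 138 q^3, forcing q = 1 and p^3 = 138; but 138 is not a perfect cube, contradiction. A monic cubic over Q with no rational root is irreducible (any nontrivial factorization would include a linear factor). Hence x^3 - 138 is the minimal polynomial of α, and in particular [Q(α):Q] = 3.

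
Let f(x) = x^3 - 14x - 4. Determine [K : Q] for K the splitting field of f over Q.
[K : Q] = 6

By the rational root test, any rational root of the monic integer polynomial f(x) = x^3 - 14x - 4 must be an integer dividing the constant term -4, i.e. one of ±{1, 2, 4}. Evaluating: f(1) = -17, f(-1) = 9, f(2) = -24, f(-2) = 16, f(4) = 4, f(-4) = -12; none is 0, so f has no rational root and is therefore irreducible over Q (a cubic with no linear factor over a field is irreducible). For an irreducible cubic, the Galois group is A_3 or S_3 according as the discriminant disc(f) = -4a^3 - 27b^2 = -4·(-14)^3 - 27·(-4)^2 = 10544 is or is not a square in Q. Here disc(f) = 10544 is not a perfect square in Q, so the Galois group of f over Q is not contained in A_3 and must be all of S_3. The splitting field has degree |S_3| = 6 over Q, so [K : Q] = 6.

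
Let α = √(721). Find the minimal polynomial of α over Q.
m_α(x) = x^2 - 721

α satisfies α^2 - 721 = 0, so x^2 - 721 annihilates α. Since d = 721 is squarefree and ≠ 1, it is not a perfect square in Q, so x^2 - 721 has no rational root and is therefore irreducible over Q (a degree-2 polynomial over a field is irreducible iff it has no root). Hence m_α(x) = x^2 - 721.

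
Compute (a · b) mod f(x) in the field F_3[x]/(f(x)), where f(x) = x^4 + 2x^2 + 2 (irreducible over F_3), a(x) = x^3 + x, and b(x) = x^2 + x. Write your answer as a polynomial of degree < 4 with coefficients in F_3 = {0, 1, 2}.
a · b ≡ 2x^3 + 2x^2 + x + 1 (mod f(x))

Multiply in F_3[x]: a(x)·b(x) = (x^3 + x)·(x^2 + x) = x^5 + x^4 + x^3 + x^2. This has degree ≥ 4, so divide by f(x) over F_3: x^5 + x^4 + x^3 + x^2 = (x + 1)·(x^4 + 2x^2 + 2) + (2x^3 + 2x^2 + x + 1). Hence a·b ≡ 2x^3 + 2x^2 + x + 1 (mod f). (F_3[x]/(f) is a field with 3^4 = 81 elements since f is irreducible of degree 4.)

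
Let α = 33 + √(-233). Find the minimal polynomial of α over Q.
m_α(x) = x^2 - 66x + 1322

From α - 33 = √(-233), squaring gives (α - 33)^2 = -233, i.e. α^2 - 66α + 1089 = -233, so α^2 - 66α + 1322 = 0. The discriminant of x^2 - 66x + 1322 is (-66)^2 - 4·(1322) = 4356 - 5288 = -932, and 4·(-233) is not a perfect square in Q since -233 is squarefree and ≠ 1. Hence x^2 - 66x + 1322 is irreducible over Q and is the minimal polynomial of α.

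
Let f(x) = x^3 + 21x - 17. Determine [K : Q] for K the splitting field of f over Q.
[K : Q] = 6

By the rational root test, any rational root of the monic integer polynomial f(x) = x^3 + 21x - 17 must be an integer dividing the constant term -17, i.e. one of ±{1, 17}. Evaluating: f(1) = 5, f(-1) = -39, f(17) = 5253, f(-17) = -5287; none is 0, so f has no rational root and is therefore irreducible over Q (a cubic with no linear factor over a field is irreducible). For an irreducible cubic, the Galois group is A_3 or S_3 according as the discriminant disc(f) = -4a^3 - 27b^2 = -4·(21)^3 - 27·(-17)^2 = -44847 is or is not a square in Q. Here disc(f) = -44847 is not a perfect square in Q, so the Galois group of f over Q is not contained in A_3 and must be all of S_3. The splitting field has degree |S_3| = 6 over Q, so [K : Q] = 6.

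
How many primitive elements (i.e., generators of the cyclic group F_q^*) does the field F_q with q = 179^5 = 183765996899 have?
There are φ(183765996898) = 82591458400 primitive elements

F_q^* is cyclic of order q - 1 = 183765996898. A cyclic group of order m has exactly φ(m) generators. Here m = 183765996898 = 2 · 11 · 89 · 93853931, so the number of primitive elements is φ(183765996898) = 82591458400.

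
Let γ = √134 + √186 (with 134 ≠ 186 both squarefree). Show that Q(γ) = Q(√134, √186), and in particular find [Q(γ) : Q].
[Q(γ) : Q] = 4 (equivalently, Q(γ) = Q(√134, √186))

Obviously Q(γ) ⊆ Q(√134, √186), and [Q(√134, √186):Q] = 4 (since 134, 186 are distinct squarefree integers > 1 with 24924 not a perfect square). To show equality we compute the minimal polynomial of γ. From γ = √134 + √186: γ^2 = 134 + 2√(24924) + 186 = 320 + 2√(24924), so γ^2 - 320 = 2√(24924); squaring, (γ^2 - 320)^2 = 4·24924, i.e. γ^4 - 640γ^2 + 102400 - 99696 = 0, i.e. γ^4 - 640γ^2 + 2704 = 0. So γ is a root of x^4 - 640x^2 + 2704. This polynomial is irreducible over Q: it has no rational root (each ±√134 ± √186 is irrational), and any factorization into two quadratics over Q would force √(24924) ∈ Q (pairing opposite roots) or √134, √186 ∈ Q (other pairings), all impossible. Hence [Q(γ):Q] = 4 = [Q(√134, √186):Q], so Q(γ) = Q(√134, √186).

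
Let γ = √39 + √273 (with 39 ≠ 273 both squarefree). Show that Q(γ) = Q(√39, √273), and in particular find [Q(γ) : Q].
[Q(γ) : Q] = 4 (equivalently, Q(γ) = Q(√39, √273))

Obviously Q(γ) ⊆ Q(√39, √273), and [Q(√39, √273):Q] = 4 (since 39, 273 are distinct squarefree integers > 1 with 10647 not a perfect square). To show equality we compute the minimal polynomial of γ. From γ = √39 + √273: γ^2 = 39 + 2√(10647) + 273 = 312 + 2√(10647), so γ^2 - 312 = 2√(10647); squaring, (γ^2 - 312)^2 = 4·10647, i.e. γ^4 - 624γ^2 + 97344 - 42588 = 0, i.e. γ^4 - 624γ^2 + 54756 = 0. So γ is a root of x^4 - 624x^2 + 54756. This polynomial is irreducible over Q: it has no rational root (each ±√39 ± √273 is irrational), and any factorization into two quadratics over Q would force √(10647) ∈ Q (pairing opposite roots) or √39, √273 ∈ Q (other pairings), all impossible. Hence [Q(γ):Q] = 4 = [Q(√39, √273):Q], so Q(γ) = Q(√39, √273).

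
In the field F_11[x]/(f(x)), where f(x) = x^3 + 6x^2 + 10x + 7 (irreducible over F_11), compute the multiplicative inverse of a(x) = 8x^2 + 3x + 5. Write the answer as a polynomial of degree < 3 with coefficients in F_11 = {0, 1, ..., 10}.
a(x)^(-1) ≡ 8x^2 + 7x + 8 (mod f(x))

Since f is irreducible over F_11, F_11[x]/(f) is a field and a(x) ≠ 0 has an inverse. Apply the extended Euclidean algorithm to f(x) and a(x) in F_11[x]: f(x) = (7x + 5)·a(x) + (4x + 4);  a(x) = (2x + 7)·(4x + 4) + (10). The last nonzero remainder is the constant 10 = gcd(f, a) in F_11. Back-substituting through the division chain expresses 10 = s(x)·a(x) + t(x)·f(x) with s(x) ≡ 3x^2 + 4x + 3 (mod f), so (3x^2 + 4x + 3)·a(x) ≡ 10 (mod f). Multiplying by 10^(-1) ≡ 10 in F_11 gives a(x)^(-1) ≡ 10·(3x^2 + 4x + 3) ≡ 8x^2 + 7x + 8 (mod f). Check: (8x^2 + 3x + 5)·(8x^2 + 7x + 8) = 9x^4 + 3x^3 + 4x^2 + 4x + 7 ≡ 1 (mod x^3 + 6x^2 + 10x + 7).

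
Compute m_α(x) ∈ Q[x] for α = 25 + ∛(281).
m_α(x) = x^3 - 75x^2 + 1875x - 15906

Set β = α - 25 = ∛(281), so β^3 = 281. Then (α - 25)^3 - 281 = 0, i.e. α is a root of g(x) = (x - 25)^3 - 281 = x^3 - 75x^2 + 1875x - 15906. Since g(x) = h(x - 25) where h(x) = x^3 - 281, and h is irreducible over Q (because 281 is not a perfect cube, so h has no rational root, and a monic cubic with no rational root is irreducible), g is also irreducible (irreducibility is preserved under the substitution x → x - 25). Hence m_α(x) = x^3 - 75x^2 + 1875x - 15906.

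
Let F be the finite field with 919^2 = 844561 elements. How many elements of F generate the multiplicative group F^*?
There are φ(844560) = 202752 primitive elements

F_q^* is cyclic of order q - 1 = 844560. A cyclic group of order m has exactly φ(m) generators. Here m = 844560 = 2^4 · 3^3 · 5 · 17 · 23, so the number of primitive elements is φ(844560) = 202752.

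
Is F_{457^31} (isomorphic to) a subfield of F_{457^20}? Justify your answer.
No: F_{457^31} is not a subfield of F_{457^20}

F_{p^m} embeds in F_{p^n} iff m | n. Here 31 ∤ 20 (since 20 = 0·31 + 20 with remainder 20 ≠ 0), so F_{457^31} is not a subfield of F_{457^20}. Equivalently: if it were, the tower law would give 31 = [F_{457^31}:F_457] dividing [F_{457^20}:F_457] = 20, contradiction.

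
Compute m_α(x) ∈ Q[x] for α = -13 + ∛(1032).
m_α(x) = x^3 + 39x^2 + 507x + 1165

Set β = α + 13 = ∛(1032), so β^3 = 1032. Then (α + 13)^3 - 1032 = 0, i.e. α is a root of g(x) = (x + 13)^3 - 1032 = x^3 + 39x^2 + 507x + 1165. Since g(x) = h(x + 13) where h(x) = x^3 - 1032, and h is irreducible over Q (because 1032 is not a perfect cube, so h has no rational root, and a monic cubic with no rational root is irreducible), g is also irreducible (irreducibility is preserved under the substitution x → x + 13). Hence m_α(x) = x^3 + 39x^2 + 507x + 1165.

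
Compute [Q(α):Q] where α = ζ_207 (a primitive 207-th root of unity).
[Q(α):Q] = 132

The minimal polynomial of ζ_207 over Q is the 207-th cyclotomic polynomial Φ_207(x), which is irreducible over Q and has degree φ(207) = 132. Hence [Q(α):Q] = φ(207) = 132.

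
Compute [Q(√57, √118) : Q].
[Q(√57, √118) : Q] = 4

[Q(√57):Q] = 2 (min poly x^2 - 57, irreducible since 57 is squarefree > 1). For the top step, suppose √118 ∈ Q(√57), say √118 = c + d√57 with c, d ∈ Q. Squaring: 118 = c^2 + 57d^2 + 2cd√57. Since √57 ∉ Q this forces 2cd = 0. If d = 0 then √118 = c ∈ Q, contradicting 118 squarefree > 1. If c = 0 then 118 = 57d^2, so 57·118 = (57d)^2 is a perfect square in Q — but 57·118 = 6726 is not a perfect square (since 57 and 118 are distinct squarefree integers). Contradiction. Hence √118 ∉ Q(√57), so x^2 - 118 stays irreducible over Q(√57) and [Q(√57, √118) : Q(√57)] = 2. By the tower law, [Q(√57, √118) : Q] = 2 · 2 = 4.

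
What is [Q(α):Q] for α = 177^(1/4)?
[Q(α):Q] = 4

α is a root of x^4 - 177. By Eisenstein's criterion at the prime p = 3 (which divides the constant term 177 but p^2 = 9 does not, since 177 is squarefree), x^4 - 177 is irreducible over Q. Hence [Q(α):Q] = 4.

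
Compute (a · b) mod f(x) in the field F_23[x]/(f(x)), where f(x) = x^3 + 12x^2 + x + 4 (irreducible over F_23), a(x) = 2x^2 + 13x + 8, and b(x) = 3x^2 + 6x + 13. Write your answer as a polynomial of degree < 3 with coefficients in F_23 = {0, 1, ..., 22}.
a · b ≡ 6x^2 + 7x + 4 (mod f(x))

Multiply in F_23[x]: a(x)·b(x) = (2x^2 + 13x + 8)·(3x^2 + 6x + 13) = 6x^4 + 5x^3 + 13x^2 + 10x + 12. This has degree ≥ 3, so divide by f(x) over F_23: 6x^4 + 5x^3 + 13x^2 + 10x + 12 = (6x + 2)·(x^3 + 12x^2 + x + 4) + (6x^2 + 7x + 4). Hence a·b ≡ 6x^2 + 7x + 4 (mod f). (F_23[x]/(f) is a field with 23^3 = 12167 elements since f is irreducible of degree 3.)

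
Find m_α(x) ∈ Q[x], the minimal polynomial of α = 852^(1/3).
m_α(x) = x^3 - 852

α satisfies α^3 = 852, so x^3 - 852 annihilates α. By the rational root test, a rational root p/q (in lowest terms) of x^3 - 852 would satisfy p^3 = 852 q^3, forcing q = 1 and p^3 = 852; but 852 is not a perfect cube, contradiction. A monic cubic over Q with no rational root is irreducible (any nontrivial factorization would include a linear factor). Hence x^3 - 852 is the minimal polynomial of α, and in particular [Q(α):Q] = 3.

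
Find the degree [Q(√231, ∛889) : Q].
[Q(√231, ∛889) : Q] = 6

Let L = Q(√231, ∛889). Since Q(√231) ⊂ L and [Q(√231):Q] = 2, the tower law gives 2 | [L:Q]. Likewise Q(∛889) ⊂ L with [Q(∛889):Q] = 3 (because 889 is not a perfect cube), so 3 | [L:Q]. As gcd(2,3) = 1, [L:Q] is divisible by 6. Conversely L is generated over Q by √231 and ∛889, so [L:Q] ≤ 2·3 = 6. Therefore [Q(√231, ∛889) : Q] = 6.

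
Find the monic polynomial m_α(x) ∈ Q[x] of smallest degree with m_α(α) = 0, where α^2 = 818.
m_α(x) = x^2 - 818

α satisfies α^2 - 818 = 0, so x^2 - 818 annihilates α. Since d = 818 is squarefree and ≠ 1, it is not a perfect square in Q, so x^2 - 818 has no rational root and is therefore irreducible over Q (a degree-2 polynomial over a field is irreducible iff it has no root). Hence m_α(x) = x^2 - 818.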